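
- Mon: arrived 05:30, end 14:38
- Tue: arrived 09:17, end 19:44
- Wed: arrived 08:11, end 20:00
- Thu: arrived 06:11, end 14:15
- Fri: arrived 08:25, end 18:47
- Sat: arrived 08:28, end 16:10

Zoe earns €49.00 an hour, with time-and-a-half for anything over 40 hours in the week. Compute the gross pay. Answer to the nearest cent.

Mon: 05:30–14:38 = 9 h 8 min
Tue: 09:17–19:44 = 10 h 27 min
Wed: 08:11–20:00 = 11 h 49 min
Thu: 06:11–14:15 = 8 h 4 min
Fri: 08:25–18:47 = 10 h 22 min
Sat: 08:28–16:10 = 7 h 42 min
Total worked: 57 h 32 min = 3452 min.
Regular 40 h 0 min = 2400 min at €49.00/h; overtime 17 h 32 min = 1052 min at €73.50/h.
Pay = (2400 × €49.00 + 1052 × €73.50) ÷ 60 = €3248.70.

€3248.70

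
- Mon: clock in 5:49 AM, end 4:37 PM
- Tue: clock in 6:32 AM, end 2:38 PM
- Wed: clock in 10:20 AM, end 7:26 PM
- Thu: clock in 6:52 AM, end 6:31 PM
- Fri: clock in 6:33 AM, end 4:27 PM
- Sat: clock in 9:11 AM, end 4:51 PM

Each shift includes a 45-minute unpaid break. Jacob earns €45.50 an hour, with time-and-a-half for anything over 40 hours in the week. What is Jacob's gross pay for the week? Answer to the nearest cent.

Mon: 5:49 AM–4:37 PM = 10 h 48 min; less 45 min break → 10 h 3 min
Tue: 6:32 AM–2:38 PM = 8 h 6 min; less 45 min break → 7 h 21 min
Wed: 10:20 AM–7:26 PM = 9 h 6 min; less 45 min break → 8 h 21 min
Thu: 6:52 AM–6:31 PM = 11 h 39 min; less 45 min break → 10 h 54 min
Fri: 6:33 AM–4:27 PM = 9 h 54 min; less 45 min break → 9 h 9 min
Sat: 9:11 AM–4:51 PM = 7 h 40 min; less 45 min break → 6 h 55 min
Total worked: 52 h 43 min = 3163 min.
Regular 40 h 0 min = 2400 min at €45.50/h; overtime 12 h 43 min = 763 min at €68.25/h.
Pay = (2400 × €45.50 + 763 × €68.25) ÷ 60 = €2687.91.

€2687.91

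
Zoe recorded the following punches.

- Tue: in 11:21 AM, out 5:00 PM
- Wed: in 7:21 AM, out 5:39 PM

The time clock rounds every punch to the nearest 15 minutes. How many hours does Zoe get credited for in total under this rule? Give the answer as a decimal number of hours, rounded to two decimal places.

Tue: in 11:21 AM→11:15 AM, out 5:00 PM→5:00 PM; 5 h 45 min
Wed: in 7:21 AM→7:15 AM, out 5:39 PM→5:45 PM; 10 h 30 min
Total credited: 16 h 15 min.

16.25 hours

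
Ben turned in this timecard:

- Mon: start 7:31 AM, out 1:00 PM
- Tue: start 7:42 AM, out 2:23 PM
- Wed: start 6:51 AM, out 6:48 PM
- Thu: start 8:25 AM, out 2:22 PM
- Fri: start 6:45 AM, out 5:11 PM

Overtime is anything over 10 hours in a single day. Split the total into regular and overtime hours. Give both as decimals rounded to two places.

Regular 38.12 hours, overtime 2.38 hours

Mon: 7:31 AM–1:00 PM = 5 h 29 min
Tue: 7:42 AM–2:23 PM = 6 h 41 min
Wed: 6:51 AM–6:48 PM = 11 h 57 min
Thu: 8:25 AM–2:22 PM = 5 h 57 min
Fri: 6:45 AM–5:11 PM = 10 h 26 min
Mon reg 5 h 29 min / OT 0 h 0 min; Tue reg 6 h 41 min / OT 0 h 0 min; Wed reg 10 h 0 min / OT 1 h 57 min; Thu reg 5 h 57 min / OT 0 h 0 min; Fri reg 10 h 0 min / OT 0 h 26 min.
Totals: regular 38 h 7 min, overtime 2 h 23 min.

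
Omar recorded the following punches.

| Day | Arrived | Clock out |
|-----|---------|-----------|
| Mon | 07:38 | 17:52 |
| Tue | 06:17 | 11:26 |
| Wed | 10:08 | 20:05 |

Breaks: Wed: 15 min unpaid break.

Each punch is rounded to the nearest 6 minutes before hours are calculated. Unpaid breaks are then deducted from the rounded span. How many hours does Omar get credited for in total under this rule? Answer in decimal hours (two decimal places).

Mon: in 07:38→07:36, out 17:52→17:54; 10 h 18 min
Tue: in 06:17→06:18, out 11:26→11:24; 5 h 6 min
Wed: in 10:08→10:06, out 20:05→20:06; 10 h 0 min − 15 min = 9 h 45 min
Total credited: 25 h 9 min.

25.15 hours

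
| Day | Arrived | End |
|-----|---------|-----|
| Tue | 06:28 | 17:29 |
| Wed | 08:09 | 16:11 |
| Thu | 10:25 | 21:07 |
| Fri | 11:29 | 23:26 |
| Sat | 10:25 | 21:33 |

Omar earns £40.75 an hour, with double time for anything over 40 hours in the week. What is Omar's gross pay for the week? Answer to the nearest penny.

Tue: 06:28–17:29 = 11 h 1 min
Wed: 08:09–16:11 = 8 h 2 min
Thu: 10:25–21:07 = 10 h 42 min
Fri: 11:29–23:26 = 11 h 57 min
Sat: 10:25–21:33 = 11 h 8 min
Total worked: 52 h 50 min = 3170 min.
Regular 40 h 0 min = 2400 min at £40.75/h; overtime 12 h 50 min = 770 min at £81.50/h.
Pay = (2400 × £40.75 + 770 × £81.50) ÷ 60 = £2675.92.

£2675.92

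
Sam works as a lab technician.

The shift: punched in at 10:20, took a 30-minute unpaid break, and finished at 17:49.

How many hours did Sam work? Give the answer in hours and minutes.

6 h 59 min

The shift: 10:20–17:49 = 7 h 29 min; less 30 min break → 6 h 59 min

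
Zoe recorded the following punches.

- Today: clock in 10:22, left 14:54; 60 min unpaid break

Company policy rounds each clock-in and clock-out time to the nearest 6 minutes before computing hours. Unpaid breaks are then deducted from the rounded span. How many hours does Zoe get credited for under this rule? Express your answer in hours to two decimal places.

3.50 hours

Today: in 10:22→10:24, out 14:54→14:54; 4 h 30 min − 60 min = 3 h 30 min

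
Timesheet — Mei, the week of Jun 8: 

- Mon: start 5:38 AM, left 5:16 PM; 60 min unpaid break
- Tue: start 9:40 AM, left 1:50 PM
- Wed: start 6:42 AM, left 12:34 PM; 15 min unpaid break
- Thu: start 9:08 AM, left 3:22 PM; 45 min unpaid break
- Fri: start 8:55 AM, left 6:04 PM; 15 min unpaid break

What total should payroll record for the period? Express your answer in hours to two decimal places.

34.80 hours

Mon: 5:38 AM–5:16 PM = 11 h 38 min; less 60 min break → 10 h 38 min
Tue: 9:40 AM–1:50 PM = 4 h 10 min
Wed: 6:42 AM–12:34 PM = 5 h 52 min; less 15 min break → 5 h 37 min
Thu: 9:08 AM–3:22 PM = 6 h 14 min; less 45 min break → 5 h 29 min
Fri: 8:55 AM–6:04 PM = 9 h 9 min; less 15 min break → 8 h 54 min
Total: 10 h 38 min + 4 h 10 min + 5 h 37 min + 5 h 29 min + 8 h 54 min = 34 h 48 min.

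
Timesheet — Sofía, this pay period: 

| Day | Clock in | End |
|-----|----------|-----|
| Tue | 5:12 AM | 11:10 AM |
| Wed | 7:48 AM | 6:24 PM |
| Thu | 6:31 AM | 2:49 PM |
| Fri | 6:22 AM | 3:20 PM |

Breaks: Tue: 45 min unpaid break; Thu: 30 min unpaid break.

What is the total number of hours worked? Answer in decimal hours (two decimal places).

Tue: 5:12 AM–11:10 AM = 5 h 58 min; less 45 min break → 5 h 13 min
Wed: 7:48 AM–6:24 PM = 10 h 36 min
Thu: 6:31 AM–2:49 PM = 8 h 18 min; less 30 min break → 7 h 48 min
Fri: 6:22 AM–3:20 PM = 8 h 58 min
Total: 5 h 13 min + 10 h 36 min + 7 h 48 min + 8 h 58 min = 32 h 35 min.

32.58 hours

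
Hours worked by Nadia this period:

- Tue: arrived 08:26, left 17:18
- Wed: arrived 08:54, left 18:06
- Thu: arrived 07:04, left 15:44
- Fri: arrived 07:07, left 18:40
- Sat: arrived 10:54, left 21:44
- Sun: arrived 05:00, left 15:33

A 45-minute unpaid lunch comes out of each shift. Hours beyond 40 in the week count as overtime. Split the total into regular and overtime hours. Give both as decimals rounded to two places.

Regular 40.00 hours, overtime 15.17 hours

Tue: 08:26–17:18 = 8 h 52 min; less 45 min break → 8 h 7 min
Wed: 08:54–18:06 = 9 h 12 min; less 45 min break → 8 h 27 min
Thu: 07:04–15:44 = 8 h 40 min; less 45 min break → 7 h 55 min
Fri: 07:07–18:40 = 11 h 33 min; less 45 min break → 10 h 48 min
Sat: 10:54–21:44 = 10 h 50 min; less 45 min break → 10 h 5 min
Sun: 05:00–15:33 = 10 h 33 min; less 45 min break → 9 h 48 min
Total worked: 55 h 10 min = 55.17 h.
Threshold 40 h → overtime 15 h 10 min, regular 40 h 0 min.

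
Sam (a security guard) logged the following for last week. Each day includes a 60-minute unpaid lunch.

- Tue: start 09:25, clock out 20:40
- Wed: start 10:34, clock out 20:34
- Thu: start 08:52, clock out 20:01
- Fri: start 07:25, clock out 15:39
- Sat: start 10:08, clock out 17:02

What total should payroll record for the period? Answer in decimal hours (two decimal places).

Tue: 09:25–20:40 = 11 h 15 min; less 60 min break → 10 h 15 min
Wed: 10:34–20:34 = 10 h 0 min; less 60 min break → 9 h 0 min
Thu: 08:52–20:01 = 11 h 9 min; less 60 min break → 10 h 9 min
Fri: 07:25–15:39 = 8 h 14 min; less 60 min break → 7 h 14 min
Sat: 10:08–17:02 = 6 h 54 min; less 60 min break → 5 h 54 min
Total: 10 h 15 min + 9 h 0 min + 10 h 9 min + 7 h 14 min + 5 h 54 min = 42 h 32 min.

42.53 hours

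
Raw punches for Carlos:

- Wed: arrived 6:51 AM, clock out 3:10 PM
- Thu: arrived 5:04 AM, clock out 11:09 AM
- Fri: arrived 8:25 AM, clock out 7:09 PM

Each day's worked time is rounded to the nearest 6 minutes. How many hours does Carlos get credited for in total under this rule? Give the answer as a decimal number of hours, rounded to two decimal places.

Wed: 6:51 AM–3:10 PM = 8 h 19 min → rounds to 8 h 18 min
Thu: 5:04 AM–11:09 AM = 6 h 5 min → rounds to 6 h 6 min
Fri: 8:25 AM–7:09 PM = 10 h 44 min → rounds to 10 h 42 min
Total credited: 25 h 6 min.

25.10 hours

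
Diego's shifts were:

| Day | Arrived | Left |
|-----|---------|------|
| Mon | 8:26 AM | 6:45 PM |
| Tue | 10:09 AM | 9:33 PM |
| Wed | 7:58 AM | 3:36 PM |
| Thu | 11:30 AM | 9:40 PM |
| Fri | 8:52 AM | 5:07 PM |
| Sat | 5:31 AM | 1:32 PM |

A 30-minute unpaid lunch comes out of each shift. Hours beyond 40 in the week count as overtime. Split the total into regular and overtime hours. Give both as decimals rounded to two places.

Mon: 8:26 AM–6:45 PM = 10 h 19 min; less 30 min break → 9 h 49 min
Tue: 10:09 AM–9:33 PM = 11 h 24 min; less 30 min break → 10 h 54 min
Wed: 7:58 AM–3:36 PM = 7 h 38 min; less 30 min break → 7 h 8 min
Thu: 11:30 AM–9:40 PM = 10 h 10 min; less 30 min break → 9 h 40 min
Fri: 8:52 AM–5:07 PM = 8 h 15 min; less 30 min break → 7 h 45 min
Sat: 5:31 AM–1:32 PM = 8 h 1 min; less 30 min break → 7 h 31 min
Total worked: 52 h 47 min = 52.78 h.
Threshold 40 h → overtime 12 h 47 min, regular 40 h 0 min.

Regular 40.00 hours, overtime 12.78 hours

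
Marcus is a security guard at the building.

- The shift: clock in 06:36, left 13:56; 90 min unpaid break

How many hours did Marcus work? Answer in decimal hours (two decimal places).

The shift: 06:36–13:56 = 7 h 20 min; less 90 min break → 5 h 50 min

5.83 hours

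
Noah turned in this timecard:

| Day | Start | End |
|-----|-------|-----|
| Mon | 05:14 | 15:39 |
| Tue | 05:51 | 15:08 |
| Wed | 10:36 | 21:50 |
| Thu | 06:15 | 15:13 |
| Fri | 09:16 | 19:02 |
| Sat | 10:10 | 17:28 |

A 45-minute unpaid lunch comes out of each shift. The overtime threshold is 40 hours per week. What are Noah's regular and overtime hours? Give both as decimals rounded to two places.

Regular 40.00 hours, overtime 12.47 hours

Mon: 05:14–15:39 = 10 h 25 min; less 45 min break → 9 h 40 min
Tue: 05:51–15:08 = 9 h 17 min; less 45 min break → 8 h 32 min
Wed: 10:36–21:50 = 11 h 14 min; less 45 min break → 10 h 29 min
Thu: 06:15–15:13 = 8 h 58 min; less 45 min break → 8 h 13 min
Fri: 09:16–19:02 = 9 h 46 min; less 45 min break → 9 h 1 min
Sat: 10:10–17:28 = 7 h 18 min; less 45 min break → 6 h 33 min
Total worked: 52 h 28 min = 52.47 h.
Threshold 40 h → overtime 12 h 28 min, regular 40 h 0 min.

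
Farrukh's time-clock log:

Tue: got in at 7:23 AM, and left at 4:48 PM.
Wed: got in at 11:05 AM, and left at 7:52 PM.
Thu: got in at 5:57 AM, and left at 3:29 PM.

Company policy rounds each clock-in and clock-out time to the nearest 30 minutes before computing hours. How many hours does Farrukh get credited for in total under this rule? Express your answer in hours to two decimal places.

Tue: in 7:23 AM→7:30 AM, out 4:48 PM→5:00 PM; 9 h 30 min
Wed: in 11:05 AM→11:00 AM, out 7:52 PM→8:00 PM; 9 h 0 min
Thu: in 5:57 AM→6:00 AM, out 3:29 PM→3:30 PM; 9 h 30 min
Total credited: 28 h 0 min.

28.00 hours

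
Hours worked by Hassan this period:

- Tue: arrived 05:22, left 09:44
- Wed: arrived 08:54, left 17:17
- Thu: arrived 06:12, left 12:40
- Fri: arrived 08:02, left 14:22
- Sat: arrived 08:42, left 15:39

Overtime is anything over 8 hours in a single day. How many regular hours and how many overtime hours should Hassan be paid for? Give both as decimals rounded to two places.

Regular 32.12 hours, overtime 0.38 hours

Tue: 05:22–09:44 = 4 h 22 min
Wed: 08:54–17:17 = 8 h 23 min
Thu: 06:12–12:40 = 6 h 28 min
Fri: 08:02–14:22 = 6 h 20 min
Sat: 08:42–15:39 = 6 h 57 min
Tue reg 4 h 22 min / OT 0 h 0 min; Wed reg 8 h 0 min / OT 0 h 23 min; Thu reg 6 h 28 min / OT 0 h 0 min; Fri reg 6 h 20 min / OT 0 h 0 min; Sat reg 6 h 57 min / OT 0 h 0 min.
Totals: regular 32 h 7 min, overtime 0 h 23 min.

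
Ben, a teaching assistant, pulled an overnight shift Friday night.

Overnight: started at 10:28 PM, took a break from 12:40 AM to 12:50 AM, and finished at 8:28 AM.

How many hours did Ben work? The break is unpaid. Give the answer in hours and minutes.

9 h 50 min

Overnight: 10:28 PM → midnight = 1 h 32 min; midnight → 8:28 AM = 8 h 28 min; span 10 h 0 min; less 10 min break → 9 h 50 min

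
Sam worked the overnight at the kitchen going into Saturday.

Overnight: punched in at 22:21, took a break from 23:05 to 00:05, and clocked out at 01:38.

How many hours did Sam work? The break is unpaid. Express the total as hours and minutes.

Overnight: 22:21 → midnight = 1 h 39 min; midnight → 01:38 = 1 h 38 min; span 3 h 17 min; less 60 min break → 2 h 17 min

2 h 17 min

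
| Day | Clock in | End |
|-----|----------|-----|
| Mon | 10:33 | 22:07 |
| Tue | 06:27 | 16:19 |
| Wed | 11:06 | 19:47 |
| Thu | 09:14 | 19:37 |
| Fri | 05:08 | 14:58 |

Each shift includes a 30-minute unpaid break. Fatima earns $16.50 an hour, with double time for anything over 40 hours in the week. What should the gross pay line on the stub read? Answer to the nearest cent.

$918.50

Mon: 10:33–22:07 = 11 h 34 min; less 30 min break → 11 h 4 min
Tue: 06:27–16:19 = 9 h 52 min; less 30 min break → 9 h 22 min
Wed: 11:06–19:47 = 8 h 41 min; less 30 min break → 8 h 11 min
Thu: 09:14–19:37 = 10 h 23 min; less 30 min break → 9 h 53 min
Fri: 05:08–14:58 = 9 h 50 min; less 30 min break → 9 h 20 min
Total worked: 47 h 50 min = 2870 min.
Regular 40 h 0 min = 2400 min at $16.50/h; overtime 7 h 50 min = 470 min at $33.00/h.
Pay = (2400 × $16.50 + 470 × $33.00) ÷ 60 = $918.50.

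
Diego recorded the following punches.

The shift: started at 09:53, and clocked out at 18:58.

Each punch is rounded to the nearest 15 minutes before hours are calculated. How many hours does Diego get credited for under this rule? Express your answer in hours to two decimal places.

9.00 hours

The shift: in 09:53→10:00, out 18:58→19:00; 9 h 0 min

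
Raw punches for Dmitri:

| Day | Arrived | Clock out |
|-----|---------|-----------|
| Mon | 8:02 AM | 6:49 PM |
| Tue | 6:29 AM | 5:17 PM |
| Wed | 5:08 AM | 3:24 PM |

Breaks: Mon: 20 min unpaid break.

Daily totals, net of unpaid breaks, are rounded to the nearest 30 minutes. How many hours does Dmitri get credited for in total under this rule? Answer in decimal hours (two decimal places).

Mon: 8:02 AM–6:49 PM = 10 h 47 min − 20 min = 10 h 27 min → rounds to 10 h 30 min
Tue: 6:29 AM–5:17 PM = 10 h 48 min → rounds to 11 h 0 min
Wed: 5:08 AM–3:24 PM = 10 h 16 min → rounds to 10 h 30 min
Total credited: 32 h 0 min.

32.00 hours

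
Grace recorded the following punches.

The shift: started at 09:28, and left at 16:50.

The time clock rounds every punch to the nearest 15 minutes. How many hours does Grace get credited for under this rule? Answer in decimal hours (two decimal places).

The shift: in 09:28→09:30, out 16:50→16:45; 7 h 15 min

7.25 hours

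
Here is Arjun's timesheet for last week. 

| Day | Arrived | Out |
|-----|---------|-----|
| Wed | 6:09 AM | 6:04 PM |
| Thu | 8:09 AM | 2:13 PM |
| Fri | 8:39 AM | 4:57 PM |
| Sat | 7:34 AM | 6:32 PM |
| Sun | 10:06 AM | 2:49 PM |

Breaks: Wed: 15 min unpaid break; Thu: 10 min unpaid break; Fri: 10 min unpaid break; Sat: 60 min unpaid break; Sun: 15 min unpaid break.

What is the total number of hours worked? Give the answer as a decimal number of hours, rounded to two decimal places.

Wed: 6:09 AM–6:04 PM = 11 h 55 min; less 15 min break → 11 h 40 min
Thu: 8:09 AM–2:13 PM = 6 h 4 min; less 10 min break → 5 h 54 min
Fri: 8:39 AM–4:57 PM = 8 h 18 min; less 10 min break → 8 h 8 min
Sat: 7:34 AM–6:32 PM = 10 h 58 min; less 60 min break → 9 h 58 min
Sun: 10:06 AM–2:49 PM = 4 h 43 min; less 15 min break → 4 h 28 min
Total: 11 h 40 min + 5 h 54 min + 8 h 8 min + 9 h 58 min + 4 h 28 min = 40 h 8 min.

40.13 hours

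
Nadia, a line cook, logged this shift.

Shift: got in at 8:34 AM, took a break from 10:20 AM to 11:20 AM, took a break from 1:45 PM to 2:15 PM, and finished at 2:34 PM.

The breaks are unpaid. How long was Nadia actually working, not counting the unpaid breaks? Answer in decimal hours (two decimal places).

Shift: 8:34 AM–2:34 PM = 6 h 0 min; less 90 min break → 4 h 30 min

4.50 hours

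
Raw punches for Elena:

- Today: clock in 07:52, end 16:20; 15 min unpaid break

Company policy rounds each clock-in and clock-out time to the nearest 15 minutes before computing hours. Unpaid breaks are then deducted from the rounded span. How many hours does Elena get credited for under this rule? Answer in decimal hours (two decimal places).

Today: in 07:52→07:45, out 16:20→16:15; 8 h 30 min − 15 min = 8 h 15 min

8.25 hours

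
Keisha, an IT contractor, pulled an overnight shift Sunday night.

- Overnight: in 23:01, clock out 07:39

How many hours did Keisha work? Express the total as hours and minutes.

Overnight: 23:01 → midnight = 0 h 59 min; midnight → 07:39 = 7 h 39 min; span 8 h 38 min

8 h 38 min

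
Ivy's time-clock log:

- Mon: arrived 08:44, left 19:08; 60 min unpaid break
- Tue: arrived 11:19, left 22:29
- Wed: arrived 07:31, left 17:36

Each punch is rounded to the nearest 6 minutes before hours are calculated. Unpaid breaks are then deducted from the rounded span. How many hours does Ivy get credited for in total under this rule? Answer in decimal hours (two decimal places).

30.70 hours

Mon: in 08:44→08:42, out 19:08→19:06; 10 h 24 min − 60 min = 9 h 24 min
Tue: in 11:19→11:18, out 22:29→22:30; 11 h 12 min
Wed: in 07:31→07:30, out 17:36→17:36; 10 h 6 min
Total credited: 30 h 42 min.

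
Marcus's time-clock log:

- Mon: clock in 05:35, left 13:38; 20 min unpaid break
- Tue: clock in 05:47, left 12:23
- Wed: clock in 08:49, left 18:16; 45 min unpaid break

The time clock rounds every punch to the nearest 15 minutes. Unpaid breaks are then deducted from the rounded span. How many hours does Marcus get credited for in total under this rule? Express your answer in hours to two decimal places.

23.42 hours

Mon: in 05:35→05:30, out 13:38→13:45; 8 h 15 min − 20 min = 7 h 55 min
Tue: in 05:47→05:45, out 12:23→12:30; 6 h 45 min
Wed: in 08:49→08:45, out 18:16→18:15; 9 h 30 min − 45 min = 8 h 45 min
Total credited: 23 h 25 min.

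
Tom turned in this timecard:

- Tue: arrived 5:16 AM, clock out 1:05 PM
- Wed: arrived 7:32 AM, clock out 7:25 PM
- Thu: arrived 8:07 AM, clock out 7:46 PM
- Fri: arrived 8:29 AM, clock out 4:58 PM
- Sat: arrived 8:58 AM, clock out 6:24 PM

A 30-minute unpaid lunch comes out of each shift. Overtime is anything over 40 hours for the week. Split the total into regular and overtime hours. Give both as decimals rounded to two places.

Tue: 5:16 AM–1:05 PM = 7 h 49 min; less 30 min break → 7 h 19 min
Wed: 7:32 AM–7:25 PM = 11 h 53 min; less 30 min break → 11 h 23 min
Thu: 8:07 AM–7:46 PM = 11 h 39 min; less 30 min break → 11 h 9 min
Fri: 8:29 AM–4:58 PM = 8 h 29 min; less 30 min break → 7 h 59 min
Sat: 8:58 AM–6:24 PM = 9 h 26 min; less 30 min break → 8 h 56 min
Total worked: 46 h 46 min = 46.77 h.
Threshold 40 h → overtime 6 h 46 min, regular 40 h 0 min.

Regular 40.00 hours, overtime 6.77 hours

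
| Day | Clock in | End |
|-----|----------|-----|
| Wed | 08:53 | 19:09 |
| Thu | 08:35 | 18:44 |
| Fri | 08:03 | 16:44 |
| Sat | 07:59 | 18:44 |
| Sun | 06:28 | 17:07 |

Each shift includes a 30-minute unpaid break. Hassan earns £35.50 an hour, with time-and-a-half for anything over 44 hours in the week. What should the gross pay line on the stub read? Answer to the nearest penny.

Wed: 08:53–19:09 = 10 h 16 min; less 30 min break → 9 h 46 min
Thu: 08:35–18:44 = 10 h 9 min; less 30 min break → 9 h 39 min
Fri: 08:03–16:44 = 8 h 41 min; less 30 min break → 8 h 11 min
Sat: 07:59–18:44 = 10 h 45 min; less 30 min break → 10 h 15 min
Sun: 06:28–17:07 = 10 h 39 min; less 30 min break → 10 h 9 min
Total worked: 48 h 0 min = 2880 min.
Regular 44 h 0 min = 2640 min at £35.50/h; overtime 4 h 0 min = 240 min at £53.25/h.
Pay = (2640 × £35.50 + 240 × £53.25) ÷ 60 = £1775.00.

£1775.00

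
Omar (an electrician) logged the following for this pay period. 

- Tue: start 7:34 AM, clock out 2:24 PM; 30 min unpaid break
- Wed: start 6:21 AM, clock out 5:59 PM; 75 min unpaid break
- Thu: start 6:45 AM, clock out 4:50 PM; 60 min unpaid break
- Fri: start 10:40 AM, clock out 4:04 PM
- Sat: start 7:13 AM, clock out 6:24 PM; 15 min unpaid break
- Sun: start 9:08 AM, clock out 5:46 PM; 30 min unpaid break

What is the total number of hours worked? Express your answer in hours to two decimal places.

50.27 hours

Tue: 7:34 AM–2:24 PM = 6 h 50 min; less 30 min break → 6 h 20 min
Wed: 6:21 AM–5:59 PM = 11 h 38 min; less 75 min break → 10 h 23 min
Thu: 6:45 AM–4:50 PM = 10 h 5 min; less 60 min break → 9 h 5 min
Fri: 10:40 AM–4:04 PM = 5 h 24 min
Sat: 7:13 AM–6:24 PM = 11 h 11 min; less 15 min break → 10 h 56 min
Sun: 9:08 AM–5:46 PM = 8 h 38 min; less 30 min break → 8 h 8 min
Total: 6 h 20 min + 10 h 23 min + 9 h 5 min + 5 h 24 min + 10 h 56 min + 8 h 8 min = 50 h 16 min.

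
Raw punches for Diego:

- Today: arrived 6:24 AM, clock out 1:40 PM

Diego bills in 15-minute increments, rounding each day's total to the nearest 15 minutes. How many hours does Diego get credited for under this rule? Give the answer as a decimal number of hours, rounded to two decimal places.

7.25 hours

Today: 6:24 AM–1:40 PM = 7 h 16 min → rounds to 7 h 15 min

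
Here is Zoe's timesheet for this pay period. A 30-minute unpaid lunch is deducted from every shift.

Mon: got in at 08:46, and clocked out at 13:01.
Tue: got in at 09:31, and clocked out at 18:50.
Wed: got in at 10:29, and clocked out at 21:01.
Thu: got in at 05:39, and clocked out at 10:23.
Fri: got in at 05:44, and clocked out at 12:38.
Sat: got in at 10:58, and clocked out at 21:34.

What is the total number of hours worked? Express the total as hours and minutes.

43 h 20 min

Mon: 08:46–13:01 = 4 h 15 min; less 30 min break → 3 h 45 min
Tue: 09:31–18:50 = 9 h 19 min; less 30 min break → 8 h 49 min
Wed: 10:29–21:01 = 10 h 32 min; less 30 min break → 10 h 2 min
Thu: 05:39–10:23 = 4 h 44 min; less 30 min break → 4 h 14 min
Fri: 05:44–12:38 = 6 h 54 min; less 30 min break → 6 h 24 min
Sat: 10:58–21:34 = 10 h 36 min; less 30 min break → 10 h 6 min
Total: 3 h 45 min + 8 h 49 min + 10 h 2 min + 4 h 14 min + 6 h 24 min + 10 h 6 min = 43 h 20 min.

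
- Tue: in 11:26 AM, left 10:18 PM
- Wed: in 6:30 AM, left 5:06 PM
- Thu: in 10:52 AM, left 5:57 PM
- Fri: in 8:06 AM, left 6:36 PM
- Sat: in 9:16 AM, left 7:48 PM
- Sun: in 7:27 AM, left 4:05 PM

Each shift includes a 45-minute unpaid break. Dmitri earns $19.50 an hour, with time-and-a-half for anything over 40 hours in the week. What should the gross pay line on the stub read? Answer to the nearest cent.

$1181.21

Tue: 11:26 AM–10:18 PM = 10 h 52 min; less 45 min break → 10 h 7 min
Wed: 6:30 AM–5:06 PM = 10 h 36 min; less 45 min break → 9 h 51 min
Thu: 10:52 AM–5:57 PM = 7 h 5 min; less 45 min break → 6 h 20 min
Fri: 8:06 AM–6:36 PM = 10 h 30 min; less 45 min break → 9 h 45 min
Sat: 9:16 AM–7:48 PM = 10 h 32 min; less 45 min break → 9 h 47 min
Sun: 7:27 AM–4:05 PM = 8 h 38 min; less 45 min break → 7 h 53 min
Total worked: 53 h 43 min = 3223 min.
Regular 40 h 0 min = 2400 min at $19.50/h; overtime 13 h 43 min = 823 min at $29.25/h.
Pay = (2400 × $19.50 + 823 × $29.25) ÷ 60 = $1181.21.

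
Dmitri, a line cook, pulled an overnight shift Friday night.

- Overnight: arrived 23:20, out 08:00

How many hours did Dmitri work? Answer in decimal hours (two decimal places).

Overnight: 23:20 → midnight = 0 h 40 min; midnight → 08:00 = 8 h 0 min; span 8 h 40 min

8.67 hours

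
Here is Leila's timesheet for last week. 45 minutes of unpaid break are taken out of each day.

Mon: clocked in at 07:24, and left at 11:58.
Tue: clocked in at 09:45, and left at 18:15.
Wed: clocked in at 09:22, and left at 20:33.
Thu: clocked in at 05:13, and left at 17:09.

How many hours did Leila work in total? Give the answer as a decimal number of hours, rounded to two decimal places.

33.18 hours

Mon: 07:24–11:58 = 4 h 34 min; less 45 min break → 3 h 49 min
Tue: 09:45–18:15 = 8 h 30 min; less 45 min break → 7 h 45 min
Wed: 09:22–20:33 = 11 h 11 min; less 45 min break → 10 h 26 min
Thu: 05:13–17:09 = 11 h 56 min; less 45 min break → 11 h 11 min
Total: 3 h 49 min + 7 h 45 min + 10 h 26 min + 11 h 11 min = 33 h 11 min.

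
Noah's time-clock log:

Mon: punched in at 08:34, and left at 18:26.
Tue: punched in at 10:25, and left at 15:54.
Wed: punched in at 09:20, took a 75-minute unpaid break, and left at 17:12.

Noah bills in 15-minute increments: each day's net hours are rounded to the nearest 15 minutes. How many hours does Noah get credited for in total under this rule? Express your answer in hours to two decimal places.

21.75 hours

Mon: 08:34–18:26 = 9 h 52 min → rounds to 9 h 45 min
Tue: 10:25–15:54 = 5 h 29 min → rounds to 5 h 30 min
Wed: 09:20–17:12 = 7 h 52 min − 75 min = 6 h 37 min → rounds to 6 h 30 min
Total credited: 21 h 45 min.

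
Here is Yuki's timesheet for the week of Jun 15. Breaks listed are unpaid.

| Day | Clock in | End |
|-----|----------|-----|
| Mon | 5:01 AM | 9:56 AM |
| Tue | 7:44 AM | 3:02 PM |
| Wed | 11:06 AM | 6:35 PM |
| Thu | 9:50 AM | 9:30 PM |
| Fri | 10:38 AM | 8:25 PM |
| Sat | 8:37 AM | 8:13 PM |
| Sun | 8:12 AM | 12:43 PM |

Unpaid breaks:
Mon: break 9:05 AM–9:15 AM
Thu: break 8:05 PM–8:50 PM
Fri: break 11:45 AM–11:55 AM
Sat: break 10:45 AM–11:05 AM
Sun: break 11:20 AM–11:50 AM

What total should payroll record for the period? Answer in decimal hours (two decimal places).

55.35 hours

Mon: 5:01 AM–9:56 AM = 4 h 55 min; less 10 min break → 4 h 45 min
Tue: 7:44 AM–3:02 PM = 7 h 18 min
Wed: 11:06 AM–6:35 PM = 7 h 29 min
Thu: 9:50 AM–9:30 PM = 11 h 40 min; less 45 min break → 10 h 55 min
Fri: 10:38 AM–8:25 PM = 9 h 47 min; less 10 min break → 9 h 37 min
Sat: 8:37 AM–8:13 PM = 11 h 36 min; less 20 min break → 11 h 16 min
Sun: 8:12 AM–12:43 PM = 4 h 31 min; less 30 min break → 4 h 1 min
Total: 4 h 45 min + 7 h 18 min + 7 h 29 min + 10 h 55 min + 9 h 37 min + 11 h 16 min + 4 h 1 min = 55 h 21 min.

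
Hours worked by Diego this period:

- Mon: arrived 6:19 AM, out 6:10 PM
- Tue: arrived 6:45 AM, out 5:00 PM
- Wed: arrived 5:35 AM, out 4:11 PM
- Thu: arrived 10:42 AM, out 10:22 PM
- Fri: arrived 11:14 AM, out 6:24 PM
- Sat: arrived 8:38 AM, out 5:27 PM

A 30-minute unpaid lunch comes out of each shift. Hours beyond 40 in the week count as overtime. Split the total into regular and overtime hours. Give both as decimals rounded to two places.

Mon: 6:19 AM–6:10 PM = 11 h 51 min; less 30 min break → 11 h 21 min
Tue: 6:45 AM–5:00 PM = 10 h 15 min; less 30 min break → 9 h 45 min
Wed: 5:35 AM–4:11 PM = 10 h 36 min; less 30 min break → 10 h 6 min
Thu: 10:42 AM–10:22 PM = 11 h 40 min; less 30 min break → 11 h 10 min
Fri: 11:14 AM–6:24 PM = 7 h 10 min; less 30 min break → 6 h 40 min
Sat: 8:38 AM–5:27 PM = 8 h 49 min; less 30 min break → 8 h 19 min
Total worked: 57 h 21 min = 57.35 h.
Threshold 40 h → overtime 17 h 21 min, regular 40 h 0 min.

Regular 40.00 hours, overtime 17.35 hours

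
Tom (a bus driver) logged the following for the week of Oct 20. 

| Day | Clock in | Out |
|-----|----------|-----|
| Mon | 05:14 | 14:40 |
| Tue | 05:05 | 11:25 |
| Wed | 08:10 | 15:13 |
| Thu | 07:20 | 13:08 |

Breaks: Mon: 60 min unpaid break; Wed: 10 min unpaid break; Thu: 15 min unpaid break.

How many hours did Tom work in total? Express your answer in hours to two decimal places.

Mon: 05:14–14:40 = 9 h 26 min; less 60 min break → 8 h 26 min
Tue: 05:05–11:25 = 6 h 20 min
Wed: 08:10–15:13 = 7 h 3 min; less 10 min break → 6 h 53 min
Thu: 07:20–13:08 = 5 h 48 min; less 15 min break → 5 h 33 min
Total: 8 h 26 min + 6 h 20 min + 6 h 53 min + 5 h 33 min = 27 h 12 min.

27.20 hours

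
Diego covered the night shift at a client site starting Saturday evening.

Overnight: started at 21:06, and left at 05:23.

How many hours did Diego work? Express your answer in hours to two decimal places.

Overnight: 21:06 → midnight = 2 h 54 min; midnight → 05:23 = 5 h 23 min; span 8 h 17 min

8.28 hours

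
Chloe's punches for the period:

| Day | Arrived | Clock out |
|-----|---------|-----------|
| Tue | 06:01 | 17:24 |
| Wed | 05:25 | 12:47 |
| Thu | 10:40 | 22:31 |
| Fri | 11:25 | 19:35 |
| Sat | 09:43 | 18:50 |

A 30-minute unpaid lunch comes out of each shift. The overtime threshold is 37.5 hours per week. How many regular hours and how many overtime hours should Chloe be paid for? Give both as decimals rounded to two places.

Regular 37.50 hours, overtime 7.88 hours

Tue: 06:01–17:24 = 11 h 23 min; less 30 min break → 10 h 53 min
Wed: 05:25–12:47 = 7 h 22 min; less 30 min break → 6 h 52 min
Thu: 10:40–22:31 = 11 h 51 min; less 30 min break → 11 h 21 min
Fri: 11:25–19:35 = 8 h 10 min; less 30 min break → 7 h 40 min
Sat: 09:43–18:50 = 9 h 7 min; less 30 min break → 8 h 37 min
Total worked: 45 h 23 min = 45.38 h.
Threshold 37.5 h → overtime 7 h 53 min, regular 37 h 30 min.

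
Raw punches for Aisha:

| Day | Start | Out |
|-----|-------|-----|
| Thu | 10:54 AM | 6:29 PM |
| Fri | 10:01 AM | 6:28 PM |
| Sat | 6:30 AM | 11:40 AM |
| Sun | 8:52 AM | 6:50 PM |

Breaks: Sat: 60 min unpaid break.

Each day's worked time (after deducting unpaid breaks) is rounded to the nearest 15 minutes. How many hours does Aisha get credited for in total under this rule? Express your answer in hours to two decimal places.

Thu: 10:54 AM–6:29 PM = 7 h 35 min → rounds to 7 h 30 min
Fri: 10:01 AM–6:28 PM = 8 h 27 min → rounds to 8 h 30 min
Sat: 6:30 AM–11:40 AM = 5 h 10 min − 60 min = 4 h 10 min → rounds to 4 h 15 min
Sun: 8:52 AM–6:50 PM = 9 h 58 min → rounds to 10 h 0 min
Total credited: 30 h 15 min.

30.25 hours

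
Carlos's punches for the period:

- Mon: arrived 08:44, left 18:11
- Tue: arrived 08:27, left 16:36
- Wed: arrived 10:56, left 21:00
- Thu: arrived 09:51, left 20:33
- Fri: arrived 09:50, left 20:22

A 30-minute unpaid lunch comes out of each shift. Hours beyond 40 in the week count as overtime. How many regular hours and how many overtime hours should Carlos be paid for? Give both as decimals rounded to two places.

Mon: 08:44–18:11 = 9 h 27 min; less 30 min break → 8 h 57 min
Tue: 08:27–16:36 = 8 h 9 min; less 30 min break → 7 h 39 min
Wed: 10:56–21:00 = 10 h 4 min; less 30 min break → 9 h 34 min
Thu: 09:51–20:33 = 10 h 42 min; less 30 min break → 10 h 12 min
Fri: 09:50–20:22 = 10 h 32 min; less 30 min break → 10 h 2 min
Total worked: 46 h 24 min = 46.40 h.
Threshold 40 h → overtime 6 h 24 min, regular 40 h 0 min.

Regular 40.00 hours, overtime 6.40 hours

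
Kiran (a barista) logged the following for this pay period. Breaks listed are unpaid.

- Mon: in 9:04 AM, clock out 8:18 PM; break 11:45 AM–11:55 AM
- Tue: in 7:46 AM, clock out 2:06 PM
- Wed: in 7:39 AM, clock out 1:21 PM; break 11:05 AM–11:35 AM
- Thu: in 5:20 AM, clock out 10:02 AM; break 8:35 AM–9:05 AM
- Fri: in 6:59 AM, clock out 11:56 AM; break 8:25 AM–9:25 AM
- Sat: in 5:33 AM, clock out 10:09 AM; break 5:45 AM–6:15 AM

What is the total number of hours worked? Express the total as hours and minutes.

34 h 51 min

Mon: 9:04 AM–8:18 PM = 11 h 14 min; less 10 min break → 11 h 4 min
Tue: 7:46 AM–2:06 PM = 6 h 20 min
Wed: 7:39 AM–1:21 PM = 5 h 42 min; less 30 min break → 5 h 12 min
Thu: 5:20 AM–10:02 AM = 4 h 42 min; less 30 min break → 4 h 12 min
Fri: 6:59 AM–11:56 AM = 4 h 57 min; less 60 min break → 3 h 57 min
Sat: 5:33 AM–10:09 AM = 4 h 36 min; less 30 min break → 4 h 6 min
Total: 11 h 4 min + 6 h 20 min + 5 h 12 min + 4 h 12 min + 3 h 57 min + 4 h 6 min = 34 h 51 min.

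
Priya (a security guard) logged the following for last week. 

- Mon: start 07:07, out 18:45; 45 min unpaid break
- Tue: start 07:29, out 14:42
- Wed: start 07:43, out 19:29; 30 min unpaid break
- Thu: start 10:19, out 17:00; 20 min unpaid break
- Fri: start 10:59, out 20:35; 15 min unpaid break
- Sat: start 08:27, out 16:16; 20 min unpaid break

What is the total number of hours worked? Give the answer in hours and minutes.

52 h 33 min

Mon: 07:07–18:45 = 11 h 38 min; less 45 min break → 10 h 53 min
Tue: 07:29–14:42 = 7 h 13 min
Wed: 07:43–19:29 = 11 h 46 min; less 30 min break → 11 h 16 min
Thu: 10:19–17:00 = 6 h 41 min; less 20 min break → 6 h 21 min
Fri: 10:59–20:35 = 9 h 36 min; less 15 min break → 9 h 21 min
Sat: 08:27–16:16 = 7 h 49 min; less 20 min break → 7 h 29 min
Total: 10 h 53 min + 7 h 13 min + 11 h 16 min + 6 h 21 min + 9 h 21 min + 7 h 29 min = 52 h 33 min.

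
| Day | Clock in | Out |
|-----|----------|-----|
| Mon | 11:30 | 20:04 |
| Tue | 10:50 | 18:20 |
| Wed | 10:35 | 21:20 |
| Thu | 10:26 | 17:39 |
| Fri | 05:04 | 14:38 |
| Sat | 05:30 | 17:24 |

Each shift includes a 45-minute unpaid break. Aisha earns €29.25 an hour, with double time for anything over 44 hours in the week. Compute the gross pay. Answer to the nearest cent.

€1696.50

Mon: 11:30–20:04 = 8 h 34 min; less 45 min break → 7 h 49 min
Tue: 10:50–18:20 = 7 h 30 min; less 45 min break → 6 h 45 min
Wed: 10:35–21:20 = 10 h 45 min; less 45 min break → 10 h 0 min
Thu: 10:26–17:39 = 7 h 13 min; less 45 min break → 6 h 28 min
Fri: 05:04–14:38 = 9 h 34 min; less 45 min break → 8 h 49 min
Sat: 05:30–17:24 = 11 h 54 min; less 45 min break → 11 h 9 min
Total worked: 51 h 0 min = 3060 min.
Regular 44 h 0 min = 2640 min at €29.25/h; overtime 7 h 0 min = 420 min at €58.50/h.
Pay = (2640 × €29.25 + 420 × €58.50) ÷ 60 = €1696.50.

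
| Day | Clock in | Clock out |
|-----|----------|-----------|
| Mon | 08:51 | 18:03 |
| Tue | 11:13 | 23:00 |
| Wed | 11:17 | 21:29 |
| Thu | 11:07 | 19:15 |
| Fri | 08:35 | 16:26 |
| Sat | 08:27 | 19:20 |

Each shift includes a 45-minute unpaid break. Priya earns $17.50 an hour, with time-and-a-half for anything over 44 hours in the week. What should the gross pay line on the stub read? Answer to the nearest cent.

Mon: 08:51–18:03 = 9 h 12 min; less 45 min break → 8 h 27 min
Tue: 11:13–23:00 = 11 h 47 min; less 45 min break → 11 h 2 min
Wed: 11:17–21:29 = 10 h 12 min; less 45 min break → 9 h 27 min
Thu: 11:07–19:15 = 8 h 8 min; less 45 min break → 7 h 23 min
Fri: 08:35–16:26 = 7 h 51 min; less 45 min break → 7 h 6 min
Sat: 08:27–19:20 = 10 h 53 min; less 45 min break → 10 h 8 min
Total worked: 53 h 33 min = 3213 min.
Regular 44 h 0 min = 2640 min at $17.50/h; overtime 9 h 33 min = 573 min at $26.25/h.
Pay = (2640 × $17.50 + 573 × $26.25) ÷ 60 = $1020.69.

$1020.69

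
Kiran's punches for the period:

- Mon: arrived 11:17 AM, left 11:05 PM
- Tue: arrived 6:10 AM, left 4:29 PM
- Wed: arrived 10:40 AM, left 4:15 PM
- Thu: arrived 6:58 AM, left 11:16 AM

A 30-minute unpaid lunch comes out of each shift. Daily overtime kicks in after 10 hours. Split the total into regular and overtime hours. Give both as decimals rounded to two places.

Mon: 11:17 AM–11:05 PM = 11 h 48 min; less 30 min break → 11 h 18 min
Tue: 6:10 AM–4:29 PM = 10 h 19 min; less 30 min break → 9 h 49 min
Wed: 10:40 AM–4:15 PM = 5 h 35 min; less 30 min break → 5 h 5 min
Thu: 6:58 AM–11:16 AM = 4 h 18 min; less 30 min break → 3 h 48 min
Mon reg 10 h 0 min / OT 1 h 18 min; Tue reg 9 h 49 min / OT 0 h 0 min; Wed reg 5 h 5 min / OT 0 h 0 min; Thu reg 3 h 48 min / OT 0 h 0 min.
Totals: regular 28 h 42 min, overtime 1 h 18 min.

Regular 28.70 hours, overtime 1.30 hours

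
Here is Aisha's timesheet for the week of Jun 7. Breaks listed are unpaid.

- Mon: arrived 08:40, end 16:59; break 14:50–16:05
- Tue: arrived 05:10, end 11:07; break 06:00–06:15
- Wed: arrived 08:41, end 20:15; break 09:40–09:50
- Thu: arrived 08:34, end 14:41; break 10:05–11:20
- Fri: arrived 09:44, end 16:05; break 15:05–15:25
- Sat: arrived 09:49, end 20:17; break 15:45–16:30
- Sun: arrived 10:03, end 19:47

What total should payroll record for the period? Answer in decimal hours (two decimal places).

Mon: 08:40–16:59 = 8 h 19 min; less 75 min break → 7 h 4 min
Tue: 05:10–11:07 = 5 h 57 min; less 15 min break → 5 h 42 min
Wed: 08:41–20:15 = 11 h 34 min; less 10 min break → 11 h 24 min
Thu: 08:34–14:41 = 6 h 7 min; less 75 min break → 4 h 52 min
Fri: 09:44–16:05 = 6 h 21 min; less 20 min break → 6 h 1 min
Sat: 09:49–20:17 = 10 h 28 min; less 45 min break → 9 h 43 min
Sun: 10:03–19:47 = 9 h 44 min
Total: 7 h 4 min + 5 h 42 min + 11 h 24 min + 4 h 52 min + 6 h 1 min + 9 h 43 min + 9 h 44 min = 54 h 30 min.

54.50 hours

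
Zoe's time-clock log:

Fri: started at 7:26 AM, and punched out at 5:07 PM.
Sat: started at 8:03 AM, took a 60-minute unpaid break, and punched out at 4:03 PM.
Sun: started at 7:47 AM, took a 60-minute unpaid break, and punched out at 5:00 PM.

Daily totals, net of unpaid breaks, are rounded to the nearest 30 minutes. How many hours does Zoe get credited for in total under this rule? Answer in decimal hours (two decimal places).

Fri: 7:26 AM–5:07 PM = 9 h 41 min → rounds to 9 h 30 min
Sat: 8:03 AM–4:03 PM = 8 h 0 min − 60 min = 7 h 0 min → rounds to 7 h 0 min
Sun: 7:47 AM–5:00 PM = 9 h 13 min − 60 min = 8 h 13 min → rounds to 8 h 0 min
Total credited: 24 h 30 min.

24.50 hours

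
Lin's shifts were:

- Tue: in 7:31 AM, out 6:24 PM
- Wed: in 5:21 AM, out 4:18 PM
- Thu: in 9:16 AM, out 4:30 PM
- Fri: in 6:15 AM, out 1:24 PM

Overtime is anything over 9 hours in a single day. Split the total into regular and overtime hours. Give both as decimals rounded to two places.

Tue: 7:31 AM–6:24 PM = 10 h 53 min
Wed: 5:21 AM–4:18 PM = 10 h 57 min
Thu: 9:16 AM–4:30 PM = 7 h 14 min
Fri: 6:15 AM–1:24 PM = 7 h 9 min
Tue reg 9 h 0 min / OT 1 h 53 min; Wed reg 9 h 0 min / OT 1 h 57 min; Thu reg 7 h 14 min / OT 0 h 0 min; Fri reg 7 h 9 min / OT 0 h 0 min.
Totals: regular 32 h 23 min, overtime 3 h 50 min.

Regular 32.38 hours, overtime 3.83 hours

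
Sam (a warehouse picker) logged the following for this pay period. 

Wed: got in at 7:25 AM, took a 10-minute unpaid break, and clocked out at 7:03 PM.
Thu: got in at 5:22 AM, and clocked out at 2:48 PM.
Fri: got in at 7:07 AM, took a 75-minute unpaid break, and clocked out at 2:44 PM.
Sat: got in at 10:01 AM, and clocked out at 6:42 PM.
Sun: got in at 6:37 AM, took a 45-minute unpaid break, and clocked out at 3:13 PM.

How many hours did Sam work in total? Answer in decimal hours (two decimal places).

Wed: 7:25 AM–7:03 PM = 11 h 38 min; less 10 min break → 11 h 28 min
Thu: 5:22 AM–2:48 PM = 9 h 26 min
Fri: 7:07 AM–2:44 PM = 7 h 37 min; less 75 min break → 6 h 22 min
Sat: 10:01 AM–6:42 PM = 8 h 41 min
Sun: 6:37 AM–3:13 PM = 8 h 36 min; less 45 min break → 7 h 51 min
Total: 11 h 28 min + 9 h 26 min + 6 h 22 min + 8 h 41 min + 7 h 51 min = 43 h 48 min.

43.80 hours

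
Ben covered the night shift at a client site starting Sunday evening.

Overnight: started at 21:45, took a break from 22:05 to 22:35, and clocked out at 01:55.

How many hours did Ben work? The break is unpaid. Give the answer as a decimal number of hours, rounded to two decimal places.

Overnight: 21:45 → midnight = 2 h 15 min; midnight → 01:55 = 1 h 55 min; span 4 h 10 min; less 30 min break → 3 h 40 min

3.67 hours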